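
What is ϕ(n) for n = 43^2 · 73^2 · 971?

φ(43^2) = 43^2 − 43^1 = 1849 − 43 = 1806.
φ(73^2) = 73^2 − 73^1 = 5329 − 73 = 5256.
φ(971) = 971 − 1 = 970.
Multiply: 1806 · 5256 · 970 = 9207565920.

9207565920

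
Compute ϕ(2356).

1080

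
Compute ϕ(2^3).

4

φ(2^3) = 2^3 − 2^2 = 8 − 4 = 4.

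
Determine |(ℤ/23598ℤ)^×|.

7128

Prime factorization: 23598 = 2 · 3**3 · 19 · 23.
φ(2) = 2 − 1 = 1.
φ(3^3) = 3^2·(3−1) = 9·2 = 18.
φ(19) = 19 − 1 = 18.
φ(23) = 23 − 1 = 22.
Multiply: 1 · 18 · 18 · 22 = 7128.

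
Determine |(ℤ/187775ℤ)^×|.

120960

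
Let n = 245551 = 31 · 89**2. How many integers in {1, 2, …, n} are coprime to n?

φ(31) = 31 − 1 = 30.
φ(89^2) = 89^1·(89−1) = 89·88 = 7832.
Multiply: 30 · 7832 = 234960.

234960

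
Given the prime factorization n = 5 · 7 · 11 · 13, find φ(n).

2880

φ(5) = 5 − 1 = 4.
φ(7) = 7 − 1 = 6.
φ(11) = 11 − 1 = 10.
φ(13) = 13 − 1 = 12.
Multiply: 4 · 6 · 10 · 12 = 2880.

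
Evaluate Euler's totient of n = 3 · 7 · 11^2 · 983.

1296240

φ(3) = 3 − 1 = 2.
φ(7) = 7 − 1 = 6.
φ(11^2) = 11^1·(11−1) = 11·10 = 110.
φ(983) = 983 − 1 = 982.
Multiply: 2 · 6 · 110 · 982 = 1296240.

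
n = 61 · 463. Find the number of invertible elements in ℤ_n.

φ(28243) = 28243 · (1 − 1/61) · (1 − 1/463)
       = 28243 · 27720/28243 = 27720.

27720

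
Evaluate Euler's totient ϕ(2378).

1120

Factor 2378: 2378 = 2 * 29 * 41.
φ(2378) = 2378 · (1 − 1/2) · (1 − 1/29) · (1 − 1/41)
       = 2378 · 1120/2378 = 1120.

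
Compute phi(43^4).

3339294

φ(43^4) = 43^4 − 43^3 = 3418801 − 79507 = 3339294.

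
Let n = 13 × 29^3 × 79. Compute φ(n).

22040928

φ(25047503) = 25047503 · (1 − 1/13) · (1 − 1/29) · (1 − 1/79)
       = 25047503 · 26208/29783 = 22040928.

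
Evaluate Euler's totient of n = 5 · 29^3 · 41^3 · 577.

3648078766080

φ(5) = 5 − 1 = 4.
φ(29^3) = 29^2·(29−1) = 841·28 = 23548.
φ(41^3) = 41^2·(41−1) = 1681·40 = 67240.
φ(577) = 577 − 1 = 576.
Since φ is multiplicative, φ(4849437666065) = 4 · 23548 · 67240 · 576 = 3648078766080.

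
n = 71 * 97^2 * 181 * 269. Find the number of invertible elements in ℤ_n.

φ(32526150871) = 32526150871 · (1 − 1/71) · (1 − 1/97) · (1 − 1/181) · (1 − 1/269)
       = 32526150871 · 324172800/335321143 = 31444761600.

31444761600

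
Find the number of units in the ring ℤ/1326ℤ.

1326 = 2 · 3 · 13 · 17.
φ(1326) = 1326 · (1 − 1/2) · (1 − 1/3) · (1 − 1/13) · (1 − 1/17)
       = 1326 · 384/1326 = 384.

384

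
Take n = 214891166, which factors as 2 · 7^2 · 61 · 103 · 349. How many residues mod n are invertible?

φ(214891166) = 214891166 · (1 − 1/2) · (1 − 1/7) · (1 − 1/61) · (1 − 1/103) · (1 − 1/349)
       = 214891166 · 12778560/30698738 = 89449920.

89449920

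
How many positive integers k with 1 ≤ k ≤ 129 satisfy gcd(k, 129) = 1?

84

Prime factorization: 129 = 3 × 43.
φ(129) = 129 · (1 − 1/3) · (1 − 1/43)
       = 129 · 84/129 = 84.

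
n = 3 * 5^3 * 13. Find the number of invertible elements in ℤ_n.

2400

φ(3) = 3 − 1 = 2.
φ(5^3) = 5^2·(5−1) = 25·4 = 100.
φ(13) = 13 − 1 = 12.
Since φ is multiplicative, φ(4875) = 2 · 100 · 12 = 2400.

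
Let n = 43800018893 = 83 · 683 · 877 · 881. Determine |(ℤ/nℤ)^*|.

φ(83) = 83 − 1 = 82.
φ(683) = 683 − 1 = 682.
φ(877) = 877 − 1 = 876.
φ(881) = 881 − 1 = 880.
φ(43800018893) = 82 × 682 × 876 × 880 = 43110693120.

43110693120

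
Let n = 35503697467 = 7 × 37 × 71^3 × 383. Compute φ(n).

29116009440

φ(7) = 7 − 1 = 6.
φ(37) = 37 − 1 = 36.
φ(71^3) = 71^3 − 71^2 = 357911 − 5041 = 352870.
φ(383) = 383 − 1 = 382.
φ(35503697467) = 6 × 36 × 352870 × 382 = 29116009440.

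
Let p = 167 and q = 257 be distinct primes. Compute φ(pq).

42496

φ(pq) = (p−1)(q−1) = 166 · 256 = 42496.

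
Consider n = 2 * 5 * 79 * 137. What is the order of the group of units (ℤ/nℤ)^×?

42432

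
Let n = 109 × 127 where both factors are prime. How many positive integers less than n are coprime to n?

φ(pq) = (p−1)(q−1) = 108 · 126 = 13608.

13608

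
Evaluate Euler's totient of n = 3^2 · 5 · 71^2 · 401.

47712000

φ(3^2) = 3^2 − 3^1 = 9 − 3 = 6.
φ(5) = 5 − 1 = 4.
φ(71^2) = 71^2 − 71^1 = 5041 − 71 = 4970.
φ(401) = 401 − 1 = 400.
Multiply: 6 · 4 · 4970 · 400 = 47712000.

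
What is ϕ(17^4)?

φ(83521) = 83521 · (1 − 1/17)
       = 83521 · 16/17 = 78608.

78608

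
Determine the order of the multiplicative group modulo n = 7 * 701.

φ(4907) = 4907 · (1 − 1/7) · (1 − 1/701)
       = 4907 · 4200/4907 = 4200.

4200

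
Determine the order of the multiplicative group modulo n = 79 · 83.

φ(79) = 79 − 1 = 78.
φ(83) = 83 − 1 = 82.
Since φ is multiplicative, φ(6557) = 78 · 82 = 6396.

6396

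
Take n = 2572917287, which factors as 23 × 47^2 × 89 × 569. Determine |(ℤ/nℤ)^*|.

φ(23) = 23 − 1 = 22.
φ(47^2) = 47^1·(47−1) = 47·46 = 2162.
φ(89) = 89 − 1 = 88.
φ(569) = 569 − 1 = 568.
Since φ is multiplicative, φ(2572917287) = 22 · 2162 · 88 · 568 = 2377438976.

2377438976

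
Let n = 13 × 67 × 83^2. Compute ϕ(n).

5390352

φ(13) = 13 − 1 = 12.
φ(67) = 67 − 1 = 66.
φ(83^2) = 83^1·(83−1) = 83·82 = 6806.
Since φ is multiplicative, φ(6000319) = 12 · 66 · 6806 = 5390352.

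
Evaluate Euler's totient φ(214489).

First factor: 214489 = 11 · 17 · 31 · 37.
φ(214489) = 214489 · (1 − 1/11) · (1 − 1/17) · (1 − 1/31) · (1 − 1/37)
       = 214489 · 172800/214489 = 172800.

172800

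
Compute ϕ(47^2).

2162

φ(2209) = 2209 · (1 − 1/47)
       = 2209 · 46/47 = 2162.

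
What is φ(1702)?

792

Factor 1702: 1702 = 2 * 23 * 37.
φ(1702) = 1702 · (1 − 1/2) · (1 − 1/23) · (1 − 1/37)
       = 1702 · 792/1702 = 792.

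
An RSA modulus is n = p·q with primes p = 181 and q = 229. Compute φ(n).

φ(pq) = (p−1)(q−1) = 180 · 228 = 41040.

41040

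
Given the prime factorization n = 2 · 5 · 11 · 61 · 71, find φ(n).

φ(476410) = 476410 · (1 − 1/2) · (1 − 1/5) · (1 − 1/11) · (1 − 1/61) · (1 − 1/71)
       = 476410 · 168000/476410 = 168000.

168000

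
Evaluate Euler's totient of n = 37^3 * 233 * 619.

7066142784

φ(7305530231) = 7305530231 · (1 − 1/37) · (1 − 1/233) · (1 − 1/619)
       = 7305530231 · 5161536/5336399 = 7066142784.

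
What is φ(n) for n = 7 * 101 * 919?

550800

φ(7) = 7 − 1 = 6.
φ(101) = 101 − 1 = 100.
φ(919) = 919 − 1 = 918.
φ(649733) = 6 × 100 × 918 = 550800.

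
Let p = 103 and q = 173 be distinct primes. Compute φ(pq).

φ(n) = (p − 1)(q − 1) = (103−1)(173−1) = 102·172 = 17544.

17544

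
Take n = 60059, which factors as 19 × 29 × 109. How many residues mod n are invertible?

φ(60059) = 60059 · (1 − 1/19) · (1 − 1/29) · (1 − 1/109)
       = 60059 · 54432/60059 = 54432.

54432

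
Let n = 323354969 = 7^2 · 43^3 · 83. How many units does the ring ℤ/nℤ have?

267454152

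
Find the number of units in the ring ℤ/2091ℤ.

1280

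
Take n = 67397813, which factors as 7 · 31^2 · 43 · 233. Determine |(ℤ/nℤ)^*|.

φ(67397813) = 67397813 · (1 − 1/7) · (1 − 1/31) · (1 − 1/43) · (1 − 1/233)
       = 67397813 · 1753920/2174123 = 54371520.

54371520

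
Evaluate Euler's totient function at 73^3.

383688

φ(389017) = 389017 · (1 − 1/73)
       = 389017 · 72/73 = 383688.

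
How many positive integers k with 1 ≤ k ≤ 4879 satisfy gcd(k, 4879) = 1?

4879 = 7 * 17 * 41.
φ(4879) = 4879 · (1 − 1/7) · (1 − 1/17) · (1 − 1/41)
       = 4879 · 3840/4879 = 3840.

3840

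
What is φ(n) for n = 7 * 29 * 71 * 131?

1528800

φ(1888103) = 1888103 · (1 − 1/7) · (1 − 1/29) · (1 − 1/71) · (1 − 1/131)
       = 1888103 · 1528800/1888103 = 1528800.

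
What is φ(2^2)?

2

φ(2^2) = 2^2 − 2^1 = 4 − 2 = 2.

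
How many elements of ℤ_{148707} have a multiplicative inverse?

86400

Factor 148707: 148707 = 3**2 · 13 · 31 · 41.
φ(3^2) = 3^1·(3−1) = 3·2 = 6.
φ(13) = 13 − 1 = 12.
φ(31) = 31 − 1 = 30.
φ(41) = 41 − 1 = 40.
φ(148707) = 6 × 12 × 30 × 40 = 86400.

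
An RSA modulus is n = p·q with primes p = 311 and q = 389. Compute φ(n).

φ(120979) = 120979 · (1 − 1/311) · (1 − 1/389)
       = 120979 · 120280/120979 = 120280.

120280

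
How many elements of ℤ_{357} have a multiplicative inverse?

192

357 = 3 × 7 × 17.
φ(357) = 357 · (1 − 1/3) · (1 − 1/7) · (1 − 1/17)
       = 357 · 192/357 = 192.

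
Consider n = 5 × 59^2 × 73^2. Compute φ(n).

φ(5) = 5 − 1 = 4.
φ(59^2) = 59^1·(59−1) = 59·58 = 3422.
φ(73^2) = 73^2 − 73^1 = 5329 − 73 = 5256.
Since φ is multiplicative, φ(92751245) = 4 · 3422 · 5256 = 71944128.

71944128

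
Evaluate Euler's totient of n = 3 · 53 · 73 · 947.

7083648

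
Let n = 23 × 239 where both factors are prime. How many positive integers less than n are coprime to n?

5236

φ(n) = (p − 1)(q − 1) = (23−1)(239−1) = 22·238 = 5236.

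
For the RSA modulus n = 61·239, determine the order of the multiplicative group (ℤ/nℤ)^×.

φ(n) = (p − 1)(q − 1) = (61−1)(239−1) = 60·238 = 14280.

14280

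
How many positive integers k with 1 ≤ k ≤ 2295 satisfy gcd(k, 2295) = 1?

Factor 2295: 2295 = 3^3 * 5 * 17.
φ(2295) = 2295 · (1 − 1/3) · (1 − 1/5) · (1 − 1/17)
       = 2295 · 128/255 = 1152.

1152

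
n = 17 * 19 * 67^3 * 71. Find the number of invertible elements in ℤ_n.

φ(17) = 17 − 1 = 16.
φ(19) = 19 − 1 = 18.
φ(67^3) = 67^3 − 67^2 = 300763 − 4489 = 296274.
φ(71) = 71 − 1 = 70.
Since φ is multiplicative, φ(6897397879) = 16 · 18 · 296274 · 70 = 5972883840.

5972883840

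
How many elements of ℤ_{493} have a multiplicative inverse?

Factor 493: 493 = 17 * 29.
φ(493) = 493 · (1 − 1/17) · (1 − 1/29)
       = 493 · 448/493 = 448.

448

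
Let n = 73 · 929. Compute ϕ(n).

66816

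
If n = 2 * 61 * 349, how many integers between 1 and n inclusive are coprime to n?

20880

φ(2) = 2 − 1 = 1.
φ(61) = 61 − 1 = 60.
φ(349) = 349 − 1 = 348.
Multiply: 1 · 60 · 348 = 20880.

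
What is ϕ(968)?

440

Factor 968: 968 = 2^3 * 11^2.
φ(968) = 968 · (1 − 1/2) · (1 − 1/11)
       = 968 · 10/22 = 440.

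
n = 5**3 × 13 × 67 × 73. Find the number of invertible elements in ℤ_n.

φ(5^3) = 5^2·(5−1) = 25·4 = 100.
φ(13) = 13 − 1 = 12.
φ(67) = 67 − 1 = 66.
φ(73) = 73 − 1 = 72.
Multiply: 100 · 12 · 66 · 72 = 5702400.

5702400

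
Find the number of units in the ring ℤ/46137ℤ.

24336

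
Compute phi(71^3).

φ(357911) = 357911 · (1 − 1/71)
       = 357911 · 70/71 = 352870.

352870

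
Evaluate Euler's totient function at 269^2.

72092

φ(72361) = 72361 · (1 − 1/269)
       = 72361 · 268/269 = 72092.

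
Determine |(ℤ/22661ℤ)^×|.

20160

Factor 22661: 22661 = 17 · 31 · 43.
φ(17) = 17 − 1 = 16.
φ(31) = 31 − 1 = 30.
φ(43) = 43 − 1 = 42.
Since φ is multiplicative, φ(22661) = 16 · 30 · 42 = 20160.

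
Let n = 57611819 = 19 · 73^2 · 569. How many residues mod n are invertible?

φ(19) = 19 − 1 = 18.
φ(73^2) = 73^1·(73−1) = 73·72 = 5256.
φ(569) = 569 − 1 = 568.
Since φ is multiplicative, φ(57611819) = 18 · 5256 · 568 = 53737344.

53737344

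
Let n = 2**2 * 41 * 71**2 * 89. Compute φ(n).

34988800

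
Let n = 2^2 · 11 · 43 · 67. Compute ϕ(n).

55440

φ(2^2) = 2^2 − 2^1 = 4 − 2 = 2.
φ(11) = 11 − 1 = 10.
φ(43) = 43 − 1 = 42.
φ(67) = 67 − 1 = 66.
Since φ is multiplicative, φ(126764) = 2 · 10 · 42 · 66 = 55440.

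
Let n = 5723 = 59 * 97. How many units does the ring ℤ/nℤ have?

φ(59) = 59 − 1 = 58.
φ(97) = 97 − 1 = 96.
φ(5723) = 58 × 96 = 5568.

5568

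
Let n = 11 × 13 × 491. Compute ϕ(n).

58800

φ(11) = 11 − 1 = 10.
φ(13) = 13 − 1 = 12.
φ(491) = 491 − 1 = 490.
Multiply: 10 · 12 · 490 = 58800.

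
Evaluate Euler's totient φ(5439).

3024

Prime factorization: 5439 = 3 × 7**2 × 37.
φ(3) = 3 − 1 = 2.
φ(7^2) = 7^1·(7−1) = 7·6 = 42.
φ(37) = 37 − 1 = 36.
φ(5439) = 2 × 42 × 36 = 3024.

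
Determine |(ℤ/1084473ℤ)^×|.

1084473 = 3**2 · 13**2 · 23 · 31.
φ(3^2) = 3^2 − 3^1 = 9 − 3 = 6.
φ(13^2) = 13^2 − 13^1 = 169 − 13 = 156.
φ(23) = 23 − 1 = 22.
φ(31) = 31 − 1 = 30.
φ(1084473) = 6 × 156 × 22 × 30 = 617760.

617760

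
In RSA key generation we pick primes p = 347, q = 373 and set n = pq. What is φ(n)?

128712

φ(n) = (p − 1)(q − 1) = (347−1)(373−1) = 346·372 = 128712.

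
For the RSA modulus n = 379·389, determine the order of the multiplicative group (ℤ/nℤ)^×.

146664

For distinct primes, φ(pq) = (p−1)(q−1) = 378 × 388 = 146664.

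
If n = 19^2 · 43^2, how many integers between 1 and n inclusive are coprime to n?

φ(667489) = 667489 · (1 − 1/19) · (1 − 1/43)
       = 667489 · 756/817 = 617652.

617652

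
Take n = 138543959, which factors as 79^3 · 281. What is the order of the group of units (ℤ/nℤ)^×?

φ(79^3) = 79^2·(79−1) = 6241·78 = 486798.
φ(281) = 281 − 1 = 280.
φ(138543959) = 486798 × 280 = 136303440.

136303440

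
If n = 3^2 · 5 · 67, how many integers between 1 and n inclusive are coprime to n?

1584

φ(3^2) = 3^2 − 3^1 = 9 − 3 = 6.
φ(5) = 5 − 1 = 4.
φ(67) = 67 − 1 = 66.
Since φ is multiplicative, φ(3015) = 6 · 4 · 66 = 1584.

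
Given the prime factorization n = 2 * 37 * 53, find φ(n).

φ(2) = 2 − 1 = 1.
φ(37) = 37 − 1 = 36.
φ(53) = 53 − 1 = 52.
Multiply: 1 · 36 · 52 = 1872.

1872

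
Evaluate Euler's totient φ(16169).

14256

16169 = 19 · 23 · 37.
φ(16169) = 16169 · (1 − 1/19) · (1 − 1/23) · (1 − 1/37)
       = 16169 · 14256/16169 = 14256.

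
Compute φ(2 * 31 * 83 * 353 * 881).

φ(1600369978) = 1600369978 · (1 − 1/2) · (1 − 1/31) · (1 − 1/83) · (1 − 1/353) · (1 − 1/881)
       = 1600369978 · 762009600/1600369978 = 762009600.

762009600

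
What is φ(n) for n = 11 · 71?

700

φ(781) = 781 · (1 − 1/11) · (1 − 1/71)
       = 781 · 700/781 = 700.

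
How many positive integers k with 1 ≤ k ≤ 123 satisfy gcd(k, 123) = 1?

Prime factorization: 123 = 3 × 41.
φ(123) = 123 · (1 − 1/3) · (1 − 1/41)
       = 123 · 80/123 = 80.

80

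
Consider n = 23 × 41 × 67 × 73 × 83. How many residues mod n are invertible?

342904320

φ(23) = 23 − 1 = 22.
φ(41) = 41 − 1 = 40.
φ(67) = 67 − 1 = 66.
φ(73) = 73 − 1 = 72.
φ(83) = 83 − 1 = 82.
Since φ is multiplicative, φ(382813679) = 22 · 40 · 66 · 72 · 82 = 342904320.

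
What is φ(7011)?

7011 = 3^2 × 19 × 41.
φ(3^2) = 3^1·(3−1) = 3·2 = 6.
φ(19) = 19 − 1 = 18.
φ(41) = 41 − 1 = 40.
Since φ is multiplicative, φ(7011) = 6 · 18 · 40 = 4320.

4320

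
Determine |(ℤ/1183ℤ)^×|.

First factor: 1183 = 7 · 13^2.
φ(1183) = 1183 · (1 − 1/7) · (1 − 1/13)
       = 1183 · 72/91 = 936.

936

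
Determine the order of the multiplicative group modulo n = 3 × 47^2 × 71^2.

21490280

φ(33406707) = 33406707 · (1 − 1/3) · (1 − 1/47) · (1 − 1/71)
       = 33406707 · 6440/10011 = 21490280.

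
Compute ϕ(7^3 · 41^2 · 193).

92574720

φ(111280519) = 111280519 · (1 − 1/7) · (1 − 1/41) · (1 − 1/193)
       = 111280519 · 46080/55391 = 92574720.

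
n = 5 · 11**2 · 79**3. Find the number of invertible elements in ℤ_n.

φ(5) = 5 − 1 = 4.
φ(11^2) = 11^1·(11−1) = 11·10 = 110.
φ(79^3) = 79^3 − 79^2 = 493039 − 6241 = 486798.
φ(298288595) = 4 × 110 × 486798 = 214191120.

214191120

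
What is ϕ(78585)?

37440

First factor: 78585 = 3 × 5 × 13^2 × 31.
φ(3) = 3 − 1 = 2.
φ(5) = 5 − 1 = 4.
φ(13^2) = 13^1·(13−1) = 13·12 = 156.
φ(31) = 31 − 1 = 30.
Since φ is multiplicative, φ(78585) = 2 · 4 · 156 · 30 = 37440.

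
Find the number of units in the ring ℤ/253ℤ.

220

First factor: 253 = 11 * 23.
φ(11) = 11 − 1 = 10.
φ(23) = 23 − 1 = 22.
Since φ is multiplicative, φ(253) = 10 · 22 = 220.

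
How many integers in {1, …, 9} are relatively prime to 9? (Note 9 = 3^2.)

φ(9) = 9 · (1 − 1/3)
       = 9 · 2/3 = 6.

6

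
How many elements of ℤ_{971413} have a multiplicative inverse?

971413 = 19 · 29 · 41 · 43.
φ(971413) = 971413 · (1 − 1/19) · (1 − 1/29) · (1 − 1/41) · (1 − 1/43)
       = 971413 · 846720/971413 = 846720.

846720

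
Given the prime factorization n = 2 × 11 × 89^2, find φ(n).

78320

φ(2) = 2 − 1 = 1.
φ(11) = 11 − 1 = 10.
φ(89^2) = 89^2 − 89^1 = 7921 − 89 = 7832.
Since φ is multiplicative, φ(174262) = 1 · 10 · 7832 = 78320.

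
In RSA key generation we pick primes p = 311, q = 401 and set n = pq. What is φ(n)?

124000

φ(pq) = (p−1)(q−1) = 310 · 400 = 124000.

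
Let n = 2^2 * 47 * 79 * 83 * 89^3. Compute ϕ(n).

φ(2^2) = 2^2 − 2^1 = 4 − 2 = 2.
φ(47) = 47 − 1 = 46.
φ(79) = 79 − 1 = 78.
φ(83) = 83 − 1 = 82.
φ(89^3) = 89^3 − 89^2 = 704969 − 7921 = 697048.
Since φ is multiplicative, φ(869026565804) = 2 · 46 · 78 · 82 · 697048 = 410165348736.

410165348736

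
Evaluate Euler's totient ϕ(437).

Factor 437: 437 = 19 × 23.
φ(19) = 19 − 1 = 18.
φ(23) = 23 − 1 = 22.
Multiply: 18 · 22 = 396.

396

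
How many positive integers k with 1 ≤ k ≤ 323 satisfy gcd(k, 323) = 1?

323 = 17 · 19.
φ(323) = 323 · (1 − 1/17) · (1 − 1/19)
       = 323 · 288/323 = 288.

288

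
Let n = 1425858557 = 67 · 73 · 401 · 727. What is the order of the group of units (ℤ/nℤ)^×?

1379980800

φ(1425858557) = 1425858557 · (1 − 1/67) · (1 − 1/73) · (1 − 1/401) · (1 − 1/727)
       = 1425858557 · 1379980800/1425858557 = 1379980800.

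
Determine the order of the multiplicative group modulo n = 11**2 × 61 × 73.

φ(538813) = 538813 · (1 − 1/11) · (1 − 1/61) · (1 − 1/73)
       = 538813 · 43200/48983 = 475200.

475200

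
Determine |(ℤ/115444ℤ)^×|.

45360

115444 = 2^2 * 7^2 * 19 * 31.
φ(115444) = 115444 · (1 − 1/2) · (1 − 1/7) · (1 − 1/19) · (1 − 1/31)
       = 115444 · 3240/8246 = 45360.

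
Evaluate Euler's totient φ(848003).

First factor: 848003 = 13 · 37 · 41 · 43.
φ(848003) = 848003 · (1 − 1/13) · (1 − 1/37) · (1 − 1/41) · (1 − 1/43)
       = 848003 · 725760/848003 = 725760.

725760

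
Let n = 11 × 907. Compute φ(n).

9060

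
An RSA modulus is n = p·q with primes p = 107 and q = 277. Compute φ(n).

φ(pq) = (p−1)(q−1) = 106 · 276 = 29256.

29256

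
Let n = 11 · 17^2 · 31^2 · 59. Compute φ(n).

φ(11) = 11 − 1 = 10.
φ(17^2) = 17^2 − 17^1 = 289 − 17 = 272.
φ(31^2) = 31^2 − 31^1 = 961 − 31 = 930.
φ(59) = 59 − 1 = 58.
Multiply: 10 · 272 · 930 · 58 = 146716800.

146716800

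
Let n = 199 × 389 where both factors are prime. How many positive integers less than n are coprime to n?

φ(pq) = (p−1)(q−1) = 198 · 388 = 76824.

76824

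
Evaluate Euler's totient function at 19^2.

φ(19^2) = 19^2 − 19^1 = 361 − 19 = 342.

342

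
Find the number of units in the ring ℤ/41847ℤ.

24192

Factor 41847: 41847 = 3 · 13 · 29 · 37.
φ(41847) = 41847 · (1 − 1/3) · (1 − 1/13) · (1 − 1/29) · (1 − 1/37)
       = 41847 · 24192/41847 = 24192.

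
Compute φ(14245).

8640

Prime factorization: 14245 = 5 * 7 * 11 * 37.
φ(14245) = 14245 · (1 − 1/5) · (1 − 1/7) · (1 − 1/11) · (1 − 1/37)
       = 14245 · 8640/14245 = 8640.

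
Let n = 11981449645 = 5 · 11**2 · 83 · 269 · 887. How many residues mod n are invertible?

φ(5) = 5 − 1 = 4.
φ(11^2) = 11^1·(11−1) = 11·10 = 110.
φ(83) = 83 − 1 = 82.
φ(269) = 269 − 1 = 268.
φ(887) = 887 − 1 = 886.
Since φ is multiplicative, φ(11981449645) = 4 · 110 · 82 · 268 · 886 = 8567123840.

8567123840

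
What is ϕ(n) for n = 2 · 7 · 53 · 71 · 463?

10090080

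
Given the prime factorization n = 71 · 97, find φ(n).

φ(71) = 71 − 1 = 70.
φ(97) = 97 − 1 = 96.
φ(6887) = 70 × 96 = 6720.

6720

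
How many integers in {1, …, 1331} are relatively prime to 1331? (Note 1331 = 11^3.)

1210

φ(11^3) = 11^2·(11−1) = 121·10 = 1210.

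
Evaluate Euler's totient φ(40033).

31752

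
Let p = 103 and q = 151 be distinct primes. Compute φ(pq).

φ(pq) = (p−1)(q−1) = 102 · 150 = 15300.

15300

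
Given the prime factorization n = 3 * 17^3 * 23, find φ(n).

203456

φ(338997) = 338997 · (1 − 1/3) · (1 − 1/17) · (1 − 1/23)
       = 338997 · 704/1173 = 203456.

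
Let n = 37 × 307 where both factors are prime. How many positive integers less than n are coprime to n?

11016

φ(pq) = (p−1)(q−1) = 36 · 306 = 11016.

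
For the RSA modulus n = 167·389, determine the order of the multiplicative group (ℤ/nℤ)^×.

φ(64963) = 64963 · (1 − 1/167) · (1 − 1/389)
       = 64963 · 64408/64963 = 64408.

64408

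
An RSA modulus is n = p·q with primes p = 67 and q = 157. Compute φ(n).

φ(pq) = (p−1)(q−1) = 66 · 156 = 10296.

10296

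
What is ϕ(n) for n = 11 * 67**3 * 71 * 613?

126923781600

φ(11) = 11 − 1 = 10.
φ(67^3) = 67^2·(67−1) = 4489·66 = 296274.
φ(71) = 71 − 1 = 70.
φ(613) = 613 − 1 = 612.
Since φ is multiplicative, φ(143991188539) = 10 · 296274 · 70 · 612 = 126923781600.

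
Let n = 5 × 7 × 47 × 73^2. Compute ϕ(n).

φ(5) = 5 − 1 = 4.
φ(7) = 7 − 1 = 6.
φ(47) = 47 − 1 = 46.
φ(73^2) = 73^2 − 73^1 = 5329 − 73 = 5256.
Since φ is multiplicative, φ(8766205) = 4 · 6 · 46 · 5256 = 5802624.

5802624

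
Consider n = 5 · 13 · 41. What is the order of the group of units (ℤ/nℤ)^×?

φ(2665) = 2665 · (1 − 1/5) · (1 − 1/13) · (1 − 1/41)
       = 2665 · 1920/2665 = 1920.

1920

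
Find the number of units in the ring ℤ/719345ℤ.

492800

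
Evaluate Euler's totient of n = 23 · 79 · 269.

459888

φ(23) = 23 − 1 = 22.
φ(79) = 79 − 1 = 78.
φ(269) = 269 − 1 = 268.
Multiply: 22 · 78 · 268 = 459888.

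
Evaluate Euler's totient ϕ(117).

72

Prime factorization: 117 = 3^2 * 13.
φ(3^2) = 3^1·(3−1) = 3·2 = 6.
φ(13) = 13 − 1 = 12.
Since φ is multiplicative, φ(117) = 6 · 12 = 72.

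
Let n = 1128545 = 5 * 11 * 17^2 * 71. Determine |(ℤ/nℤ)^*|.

761600

φ(1128545) = 1128545 · (1 − 1/5) · (1 − 1/11) · (1 − 1/17) · (1 − 1/71)
       = 1128545 · 44800/66385 = 761600.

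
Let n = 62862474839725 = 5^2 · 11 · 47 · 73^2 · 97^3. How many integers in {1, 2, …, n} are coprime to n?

φ(5^2) = 5^1·(5−1) = 5·4 = 20.
φ(11) = 11 − 1 = 10.
φ(47) = 47 − 1 = 46.
φ(73^2) = 73^2 − 73^1 = 5329 − 73 = 5256.
φ(97^3) = 97^2·(97−1) = 9409·96 = 903264.
Multiply: 20 · 10 · 46 · 5256 · 903264 = 43677511372800.

43677511372800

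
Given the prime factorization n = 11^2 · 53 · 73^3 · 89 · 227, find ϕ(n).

43648101319680

φ(11^2) = 11^2 − 11^1 = 121 − 11 = 110.
φ(53) = 53 − 1 = 52.
φ(73^3) = 73^3 − 73^2 = 389017 − 5329 = 383688.
φ(89) = 89 − 1 = 88.
φ(227) = 227 − 1 = 226.
φ(50401757922263) = 110 × 52 × 383688 × 88 × 226 = 43648101319680.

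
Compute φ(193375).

Prime factorization: 193375 = 5**3 × 7 × 13 × 17.
φ(5^3) = 5^2·(5−1) = 25·4 = 100.
φ(7) = 7 − 1 = 6.
φ(13) = 13 − 1 = 12.
φ(17) = 17 − 1 = 16.
Since φ is multiplicative, φ(193375) = 100 · 6 · 12 · 16 = 115200.

115200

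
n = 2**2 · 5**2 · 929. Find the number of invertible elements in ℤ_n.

φ(92900) = 92900 · (1 − 1/2) · (1 − 1/5) · (1 − 1/929)
       = 92900 · 3712/9290 = 37120.

37120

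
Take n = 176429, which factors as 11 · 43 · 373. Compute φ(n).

φ(176429) = 176429 · (1 − 1/11) · (1 − 1/43) · (1 − 1/373)
       = 176429 · 156240/176429 = 156240.

156240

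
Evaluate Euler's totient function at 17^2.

φ(17^2) = 17^2 − 17^1 = 289 − 17 = 272.

272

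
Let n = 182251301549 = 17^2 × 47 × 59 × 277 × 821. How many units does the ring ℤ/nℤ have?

φ(17^2) = 17^1·(17−1) = 17·16 = 272.
φ(47) = 47 − 1 = 46.
φ(59) = 59 − 1 = 58.
φ(277) = 277 − 1 = 276.
φ(821) = 821 − 1 = 820.
φ(182251301549) = 272 × 46 × 58 × 276 × 820 = 164239518720.

164239518720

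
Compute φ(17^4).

78608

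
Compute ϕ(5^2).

φ(25) = 25 · (1 − 1/5)
       = 25 · 4/5 = 20.

20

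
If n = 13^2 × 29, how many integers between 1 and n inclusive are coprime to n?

φ(13^2) = 13^2 − 13^1 = 169 − 13 = 156.
φ(29) = 29 − 1 = 28.
φ(4901) = 156 × 28 = 4368.

4368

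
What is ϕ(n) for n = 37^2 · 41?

53280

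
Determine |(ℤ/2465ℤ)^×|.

1792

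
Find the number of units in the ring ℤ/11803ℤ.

First factor: 11803 = 11 × 29 × 37.
φ(11) = 11 − 1 = 10.
φ(29) = 29 − 1 = 28.
φ(37) = 37 − 1 = 36.
Since φ is multiplicative, φ(11803) = 10 · 28 · 36 = 10080.

10080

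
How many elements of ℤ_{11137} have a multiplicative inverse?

9072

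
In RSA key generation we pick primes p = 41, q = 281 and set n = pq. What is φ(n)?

11200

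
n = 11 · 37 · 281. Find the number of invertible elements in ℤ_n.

100800

φ(11) = 11 − 1 = 10.
φ(37) = 37 − 1 = 36.
φ(281) = 281 − 1 = 280.
φ(114367) = 10 × 36 × 280 = 100800.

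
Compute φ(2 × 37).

φ(74) = 74 · (1 − 1/2) · (1 − 1/37)
       = 74 · 36/74 = 36.

36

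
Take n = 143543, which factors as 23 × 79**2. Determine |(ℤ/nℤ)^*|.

135564

φ(23) = 23 − 1 = 22.
φ(79^2) = 79^1·(79−1) = 79·78 = 6162.
Multiply: 22 · 6162 = 135564.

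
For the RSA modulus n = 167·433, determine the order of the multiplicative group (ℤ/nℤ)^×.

For distinct primes, φ(pq) = (p−1)(q−1) = 166 × 432 = 71712.

71712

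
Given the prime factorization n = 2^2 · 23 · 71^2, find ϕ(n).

φ(2^2) = 2^1·(2−1) = 2·1 = 2.
φ(23) = 23 − 1 = 22.
φ(71^2) = 71^1·(71−1) = 71·70 = 4970.
Multiply: 2 · 22 · 4970 = 218680.

218680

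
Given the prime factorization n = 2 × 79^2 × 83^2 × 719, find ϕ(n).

30111894696

φ(2) = 2 − 1 = 1.
φ(79^2) = 79^2 − 79^1 = 6241 − 79 = 6162.
φ(83^2) = 83^1·(83−1) = 83·82 = 6806.
φ(719) = 719 − 1 = 718.
φ(61825730062) = 1 × 6162 × 6806 × 718 = 30111894696.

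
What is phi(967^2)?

φ(967^2) = 967^2 − 967^1 = 935089 − 967 = 934122.

934122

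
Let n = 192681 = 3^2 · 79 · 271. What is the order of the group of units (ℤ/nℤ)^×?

φ(192681) = 192681 · (1 − 1/3) · (1 − 1/79) · (1 − 1/271)
       = 192681 · 42120/64227 = 126360.

126360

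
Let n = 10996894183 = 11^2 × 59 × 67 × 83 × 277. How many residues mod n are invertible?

φ(10996894183) = 10996894183 · (1 − 1/11) · (1 − 1/59) · (1 − 1/67) · (1 − 1/83) · (1 − 1/277)
       = 10996894183 · 866352960/999717653 = 9529882560.

9529882560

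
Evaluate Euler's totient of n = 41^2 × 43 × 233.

15980160

φ(41^2) = 41^2 − 41^1 = 1681 − 41 = 1640.
φ(43) = 43 − 1 = 42.
φ(233) = 233 − 1 = 232.
Since φ is multiplicative, φ(16841939) = 1640 · 42 · 232 = 15980160.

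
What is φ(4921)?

3888

4921 = 7 × 19 × 37.
φ(7) = 7 − 1 = 6.
φ(19) = 19 − 1 = 18.
φ(37) = 37 − 1 = 36.
φ(4921) = 6 × 18 × 36 = 3888.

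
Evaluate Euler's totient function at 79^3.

486798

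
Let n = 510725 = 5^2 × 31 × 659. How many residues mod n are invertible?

394800

φ(510725) = 510725 · (1 − 1/5) · (1 − 1/31) · (1 − 1/659)
       = 510725 · 78960/102145 = 394800.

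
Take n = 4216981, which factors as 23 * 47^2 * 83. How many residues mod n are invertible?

3900248

φ(23) = 23 − 1 = 22.
φ(47^2) = 47^2 − 47^1 = 2209 − 47 = 2162.
φ(83) = 83 − 1 = 82.
Multiply: 22 · 2162 · 82 = 3900248.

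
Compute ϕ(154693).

First factor: 154693 = 7^3 × 11 × 41.
φ(154693) = 154693 · (1 − 1/7) · (1 − 1/11) · (1 − 1/41)
       = 154693 · 2400/3157 = 117600.

117600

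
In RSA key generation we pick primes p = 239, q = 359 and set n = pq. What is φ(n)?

85204

φ(85801) = 85801 · (1 − 1/239) · (1 − 1/359)
       = 85801 · 85204/85801 = 85204.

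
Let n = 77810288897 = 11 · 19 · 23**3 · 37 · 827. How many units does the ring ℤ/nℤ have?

φ(77810288897) = 77810288897 · (1 − 1/11) · (1 − 1/19) · (1 − 1/23) · (1 − 1/37) · (1 − 1/827)
       = 77810288897 · 117754560/147089393 = 62292162240.

62292162240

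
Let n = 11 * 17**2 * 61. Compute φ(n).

φ(193919) = 193919 · (1 − 1/11) · (1 − 1/17) · (1 − 1/61)
       = 193919 · 9600/11407 = 163200.

163200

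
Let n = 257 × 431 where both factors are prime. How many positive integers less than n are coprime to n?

110080

For distinct primes, φ(pq) = (p−1)(q−1) = 256 × 430 = 110080.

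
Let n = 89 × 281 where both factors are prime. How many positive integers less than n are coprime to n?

φ(89) = 89 − 1 = 88.
φ(281) = 281 − 1 = 280.
Multiply: 88 · 280 = 24640.

24640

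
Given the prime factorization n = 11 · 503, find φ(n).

5020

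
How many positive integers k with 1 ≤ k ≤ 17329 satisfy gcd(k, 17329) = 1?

17329 = 13 * 31 * 43.
φ(17329) = 17329 · (1 − 1/13) · (1 − 1/31) · (1 − 1/43)
       = 17329 · 15120/17329 = 15120.

15120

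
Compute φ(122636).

55440

Prime factorization: 122636 = 2^2 * 23 * 31 * 43.
φ(122636) = 122636 · (1 − 1/2) · (1 − 1/23) · (1 − 1/31) · (1 − 1/43)
       = 122636 · 27720/61318 = 55440.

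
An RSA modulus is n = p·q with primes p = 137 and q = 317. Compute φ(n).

φ(pq) = (p−1)(q−1) = 136 · 316 = 42976.

42976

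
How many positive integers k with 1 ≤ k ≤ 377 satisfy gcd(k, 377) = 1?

Prime factorization: 377 = 13 · 29.
φ(377) = 377 · (1 − 1/13) · (1 − 1/29)
       = 377 · 336/377 = 336.

336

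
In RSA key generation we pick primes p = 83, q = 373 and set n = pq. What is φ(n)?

30504

For distinct primes, φ(pq) = (p−1)(q−1) = 82 × 372 = 30504.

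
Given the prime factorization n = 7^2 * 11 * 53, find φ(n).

φ(28567) = 28567 · (1 − 1/7) · (1 − 1/11) · (1 − 1/53)
       = 28567 · 3120/4081 = 21840.

21840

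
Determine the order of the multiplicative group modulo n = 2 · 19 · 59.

1044

φ(2) = 2 − 1 = 1.
φ(19) = 19 − 1 = 18.
φ(59) = 59 − 1 = 58.
Since φ is multiplicative, φ(2242) = 1 · 18 · 58 = 1044.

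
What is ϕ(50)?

20

50 = 2 · 5^2.
φ(2) = 2 − 1 = 1.
φ(5^2) = 5^1·(5−1) = 5·4 = 20.
Since φ is multiplicative, φ(50) = 1 · 20 = 20.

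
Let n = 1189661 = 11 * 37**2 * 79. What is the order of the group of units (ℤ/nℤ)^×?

1038960

φ(1189661) = 1189661 · (1 − 1/11) · (1 − 1/37) · (1 − 1/79)
       = 1189661 · 28080/32153 = 1038960.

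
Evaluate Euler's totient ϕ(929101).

806400

Factor 929101: 929101 = 17 · 31 · 41 · 43.
φ(17) = 17 − 1 = 16.
φ(31) = 31 − 1 = 30.
φ(41) = 41 − 1 = 40.
φ(43) = 43 − 1 = 42.
Multiply: 16 · 30 · 40 · 42 = 806400.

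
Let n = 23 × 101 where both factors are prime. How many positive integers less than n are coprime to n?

For distinct primes, φ(pq) = (p−1)(q−1) = 22 × 100 = 2200.

2200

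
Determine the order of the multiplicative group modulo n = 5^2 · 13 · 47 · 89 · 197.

190417920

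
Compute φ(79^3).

φ(79^3) = 79^2·(79−1) = 6241·78 = 486798.

486798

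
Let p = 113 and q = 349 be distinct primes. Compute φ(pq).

38976

φ(pq) = (p−1)(q−1) = 112 · 348 = 38976.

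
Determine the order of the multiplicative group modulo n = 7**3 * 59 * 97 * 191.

φ(374930899) = 374930899 · (1 − 1/7) · (1 − 1/59) · (1 − 1/97) · (1 − 1/191)
       = 374930899 · 6347520/7651651 = 311028480.

311028480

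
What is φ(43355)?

29568

43355 = 5 × 13 × 23 × 29.
φ(43355) = 43355 · (1 − 1/5) · (1 − 1/13) · (1 − 1/23) · (1 − 1/29)
       = 43355 · 29568/43355 = 29568.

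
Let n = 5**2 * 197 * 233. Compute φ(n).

φ(5^2) = 5^2 − 5^1 = 25 − 5 = 20.
φ(197) = 197 − 1 = 196.
φ(233) = 233 − 1 = 232.
Multiply: 20 · 196 · 232 = 909440.

909440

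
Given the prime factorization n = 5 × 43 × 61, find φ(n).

φ(13115) = 13115 · (1 − 1/5) · (1 − 1/43) · (1 − 1/61)
       = 13115 · 10080/13115 = 10080.

10080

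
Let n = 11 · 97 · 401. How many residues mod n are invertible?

384000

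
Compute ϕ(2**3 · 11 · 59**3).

8075920

φ(18073352) = 18073352 · (1 − 1/2) · (1 − 1/11) · (1 − 1/59)
       = 18073352 · 580/1298 = 8075920.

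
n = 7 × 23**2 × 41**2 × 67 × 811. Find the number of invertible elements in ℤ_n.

φ(338233860391) = 338233860391 · (1 − 1/7) · (1 − 1/23) · (1 − 1/41) · (1 − 1/67) · (1 − 1/811)
       = 338233860391 · 282268800/358678537 = 266179478400.

266179478400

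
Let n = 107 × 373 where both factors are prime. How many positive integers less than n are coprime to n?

39432

φ(n) = (p − 1)(q − 1) = (107−1)(373−1) = 106·372 = 39432.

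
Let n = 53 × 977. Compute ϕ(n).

50752

φ(51781) = 51781 · (1 − 1/53) · (1 − 1/977)
       = 51781 · 50752/51781 = 50752.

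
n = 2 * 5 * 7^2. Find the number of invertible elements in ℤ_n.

φ(2) = 2 − 1 = 1.
φ(5) = 5 − 1 = 4.
φ(7^2) = 7^1·(7−1) = 7·6 = 42.
φ(490) = 1 × 4 × 42 = 168.

168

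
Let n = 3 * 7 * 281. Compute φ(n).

φ(3) = 3 − 1 = 2.
φ(7) = 7 − 1 = 6.
φ(281) = 281 − 1 = 280.
Since φ is multiplicative, φ(5901) = 2 · 6 · 280 = 3360.

3360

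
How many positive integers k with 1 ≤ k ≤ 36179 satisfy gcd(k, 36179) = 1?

29040

Prime factorization: 36179 = 11^2 · 13 · 23.
φ(36179) = 36179 · (1 − 1/11) · (1 − 1/13) · (1 − 1/23)
       = 36179 · 2640/3289 = 29040.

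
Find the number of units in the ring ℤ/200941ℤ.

Prime factorization: 200941 = 13^2 · 29 · 41.
φ(200941) = 200941 · (1 − 1/13) · (1 − 1/29) · (1 − 1/41)
       = 200941 · 13440/15457 = 174720.

174720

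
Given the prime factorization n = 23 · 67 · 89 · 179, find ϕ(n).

22744128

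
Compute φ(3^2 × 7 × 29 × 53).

52416

φ(96831) = 96831 · (1 − 1/3) · (1 − 1/7) · (1 − 1/29) · (1 − 1/53)
       = 96831 · 17472/32277 = 52416.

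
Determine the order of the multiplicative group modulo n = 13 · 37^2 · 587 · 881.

φ(9203665159) = 9203665159 · (1 − 1/13) · (1 − 1/37) · (1 − 1/587) · (1 − 1/881)
       = 9203665159 · 222773760/248747707 = 8242629120.

8242629120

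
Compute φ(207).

Prime factorization: 207 = 3^2 · 23.
φ(207) = 207 · (1 − 1/3) · (1 − 1/23)
       = 207 · 44/69 = 132.

132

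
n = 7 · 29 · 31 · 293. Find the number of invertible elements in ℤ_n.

1471680

φ(1843849) = 1843849 · (1 − 1/7) · (1 − 1/29) · (1 − 1/31) · (1 − 1/293)
       = 1843849 · 1471680/1843849 = 1471680.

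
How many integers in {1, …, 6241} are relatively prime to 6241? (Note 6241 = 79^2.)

6162

φ(6241) = 6241 · (1 − 1/79)
       = 6241 · 78/79 = 6162.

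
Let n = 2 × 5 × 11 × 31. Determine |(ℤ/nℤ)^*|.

1200

φ(3410) = 3410 · (1 − 1/2) · (1 − 1/5) · (1 − 1/11) · (1 − 1/31)
       = 3410 · 1200/3410 = 1200.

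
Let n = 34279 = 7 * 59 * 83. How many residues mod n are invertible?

28536

φ(34279) = 34279 · (1 − 1/7) · (1 − 1/59) · (1 − 1/83)
       = 34279 · 28536/34279 = 28536.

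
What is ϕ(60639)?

35840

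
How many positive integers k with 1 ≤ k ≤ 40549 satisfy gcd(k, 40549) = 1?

36960

Factor 40549: 40549 = 23 * 41 * 43.
φ(40549) = 40549 · (1 − 1/23) · (1 − 1/41) · (1 − 1/43)
       = 40549 · 36960/40549 = 36960.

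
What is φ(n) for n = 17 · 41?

640

φ(697) = 697 · (1 − 1/17) · (1 − 1/41)
       = 697 · 640/697 = 640.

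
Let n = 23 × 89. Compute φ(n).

1936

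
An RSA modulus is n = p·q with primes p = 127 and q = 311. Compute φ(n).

39060

φ(127) = 127 − 1 = 126.
φ(311) = 311 − 1 = 310.
Multiply: 126 · 310 = 39060.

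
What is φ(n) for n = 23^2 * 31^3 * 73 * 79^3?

511300763138880

φ(23^2) = 23^1·(23−1) = 23·22 = 506.
φ(31^3) = 31^3 − 31^2 = 29791 − 961 = 28830.
φ(73) = 73 − 1 = 72.
φ(79^3) = 79^3 − 79^2 = 493039 − 6241 = 486798.
Since φ is multiplicative, φ(567211317293833) = 506 · 28830 · 72 · 486798 = 511300763138880.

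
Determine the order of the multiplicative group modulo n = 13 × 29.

φ(13) = 13 − 1 = 12.
φ(29) = 29 − 1 = 28.
φ(377) = 12 × 28 = 336.

336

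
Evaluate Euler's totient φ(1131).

672

1131 = 3 · 13 · 29.
φ(1131) = 1131 · (1 − 1/3) · (1 − 1/13) · (1 − 1/29)
       = 1131 · 672/1131 = 672.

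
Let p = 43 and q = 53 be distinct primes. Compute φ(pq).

φ(pq) = (p−1)(q−1) = 42 · 52 = 2184.

2184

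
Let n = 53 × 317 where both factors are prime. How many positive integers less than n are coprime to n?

16432

For distinct primes, φ(pq) = (p−1)(q−1) = 52 × 316 = 16432.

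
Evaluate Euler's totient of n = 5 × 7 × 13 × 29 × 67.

φ(884065) = 884065 · (1 − 1/5) · (1 − 1/7) · (1 − 1/13) · (1 − 1/29) · (1 − 1/67)
       = 884065 · 532224/884065 = 532224.

532224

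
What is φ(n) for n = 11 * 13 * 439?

φ(62777) = 62777 · (1 − 1/11) · (1 − 1/13) · (1 − 1/439)
       = 62777 · 52560/62777 = 52560.

52560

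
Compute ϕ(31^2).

930

φ(31^2) = 31^1·(31−1) = 31·30 = 930.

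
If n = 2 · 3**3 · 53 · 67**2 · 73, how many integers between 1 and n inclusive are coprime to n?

φ(2) = 2 − 1 = 1.
φ(3^3) = 3^2·(3−1) = 9·2 = 18.
φ(53) = 53 − 1 = 52.
φ(67^2) = 67^2 − 67^1 = 4489 − 67 = 4422.
φ(73) = 73 − 1 = 72.
φ(937868814) = 1 × 18 × 52 × 4422 × 72 = 298007424.

298007424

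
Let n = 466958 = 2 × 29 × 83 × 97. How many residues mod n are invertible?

φ(466958) = 466958 · (1 − 1/2) · (1 − 1/29) · (1 − 1/83) · (1 − 1/97)
       = 466958 · 220416/466958 = 220416.

220416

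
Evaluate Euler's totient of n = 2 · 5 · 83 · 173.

56416

φ(2) = 2 − 1 = 1.
φ(5) = 5 − 1 = 4.
φ(83) = 83 − 1 = 82.
φ(173) = 173 − 1 = 172.
φ(143590) = 1 × 4 × 82 × 172 = 56416.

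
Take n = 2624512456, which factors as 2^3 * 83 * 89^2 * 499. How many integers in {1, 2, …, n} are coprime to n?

φ(2^3) = 2^2·(2−1) = 4·1 = 4.
φ(83) = 83 − 1 = 82.
φ(89^2) = 89^2 − 89^1 = 7921 − 89 = 7832.
φ(499) = 499 − 1 = 498.
Multiply: 4 · 82 · 7832 · 498 = 1279310208.

1279310208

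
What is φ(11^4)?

φ(14641) = 14641 · (1 − 1/11)
       = 14641 · 10/11 = 13310.

13310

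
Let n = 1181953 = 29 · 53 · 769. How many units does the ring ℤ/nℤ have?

1118208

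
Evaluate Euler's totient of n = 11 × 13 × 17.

φ(11) = 11 − 1 = 10.
φ(13) = 13 − 1 = 12.
φ(17) = 17 − 1 = 16.
Since φ is multiplicative, φ(2431) = 10 · 12 · 16 = 1920.

1920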